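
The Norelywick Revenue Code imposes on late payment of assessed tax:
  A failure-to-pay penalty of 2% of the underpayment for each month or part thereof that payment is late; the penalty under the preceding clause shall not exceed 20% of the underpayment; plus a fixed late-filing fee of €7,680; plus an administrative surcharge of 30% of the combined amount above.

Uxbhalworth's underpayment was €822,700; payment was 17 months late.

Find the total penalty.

Penalty: €223,886

Accrued rate: 2% × 17 = 34%, capped at 20% → 20%
Failure-to-pay penalty: 20% of €822,700 = €164,540
Penalty before surcharge: €164,540 + €7,680 = €172,220
Administrative surcharge: 30% of €172,220 = €51,666
Total penalty: €172,220 + €51,666 = €223,886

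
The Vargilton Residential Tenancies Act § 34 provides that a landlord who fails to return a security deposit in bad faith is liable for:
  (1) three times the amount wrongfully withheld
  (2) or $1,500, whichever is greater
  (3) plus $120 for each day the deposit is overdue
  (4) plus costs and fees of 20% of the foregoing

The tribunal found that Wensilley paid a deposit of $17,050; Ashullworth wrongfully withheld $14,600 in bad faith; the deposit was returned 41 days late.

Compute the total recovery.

$58,464

Trebled: 3 × $14,600 = $43,800
Minimum $1,500: $43,800 meets the minimum, no increase.
Late-return penalty: 41 × $120 = $4,920
Damages plus late penalty: $43,800 + $4,920 = $48,720
Costs and fees: 20% of $48,720 = $9,744
Total recovery: $48,720 + $9,744 = $58,464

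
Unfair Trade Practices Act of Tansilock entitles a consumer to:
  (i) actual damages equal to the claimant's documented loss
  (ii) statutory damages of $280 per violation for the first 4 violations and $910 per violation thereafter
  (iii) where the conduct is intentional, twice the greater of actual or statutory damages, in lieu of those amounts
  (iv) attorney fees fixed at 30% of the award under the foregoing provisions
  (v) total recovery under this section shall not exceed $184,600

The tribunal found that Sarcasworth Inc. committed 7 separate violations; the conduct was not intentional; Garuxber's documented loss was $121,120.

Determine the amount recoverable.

Total recovery: $162,461

First 4 violations: 4 × $280 = $1,120
Remaining violations: (7 − 4) × $910 = $2,730
Statutory damages: $1,120 + $2,730 = $3,850
Conduct not intentional: the in-lieu enhancement does not apply.
Actual plus statutory damages: $121,120 + $3,850 = $124,970
Attorney fees: 30% of $124,970 = $37,491
Total before cap: $124,970 + $37,491 = $162,461
Cap at $184,600: $162,461 is within the cap, no reduction.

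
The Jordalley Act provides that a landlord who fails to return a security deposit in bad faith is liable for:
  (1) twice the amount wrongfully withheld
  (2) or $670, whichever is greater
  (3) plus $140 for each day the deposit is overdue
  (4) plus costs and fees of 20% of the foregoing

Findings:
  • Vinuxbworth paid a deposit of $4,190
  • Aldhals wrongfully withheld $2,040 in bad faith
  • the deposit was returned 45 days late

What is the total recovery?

$12,456

Doubled: 2 × $2,040 = $4,080
Minimum $670: $4,080 meets the minimum, no increase.
Late-return penalty: 45 × $140 = $6,300
Damages plus late penalty: $4,080 + $6,300 = $10,380
Costs and fees: 20% of $10,380 = $2,076
Total recovery: $10,380 + $2,076 = $12,456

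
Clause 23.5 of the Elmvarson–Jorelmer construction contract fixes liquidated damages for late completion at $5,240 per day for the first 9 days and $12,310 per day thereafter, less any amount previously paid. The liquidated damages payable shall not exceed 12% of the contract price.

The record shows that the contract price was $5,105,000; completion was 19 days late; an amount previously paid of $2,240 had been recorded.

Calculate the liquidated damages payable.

$168,020

First 9 days: 9 × $5,240 = $47,160
Remaining days: (19 − 9) × $12,310 = $123,100
Accrued per-day damages: $47,160 + $123,100 = $170,260
Less amount previously paid: $170,260 − $2,240 = $168,020
Cap: 12% of $5,105,000 = $612,600
Cap at $612,600: $168,020 is within the cap, no reduction.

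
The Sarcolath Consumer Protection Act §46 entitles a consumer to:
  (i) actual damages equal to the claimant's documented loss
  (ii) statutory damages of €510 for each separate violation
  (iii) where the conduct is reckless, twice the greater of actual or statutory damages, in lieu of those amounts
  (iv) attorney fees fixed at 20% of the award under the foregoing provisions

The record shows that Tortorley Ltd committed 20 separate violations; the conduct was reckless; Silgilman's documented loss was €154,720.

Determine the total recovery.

€371,328

Statutory damages: 20 × €510 = €10,200
Greater of actual damages (€154,720) or statutory damages (€10,200): €154,720
Doubled: 2 × €154,720 = €309,440
Attorney fees: 20% of €309,440 = €61,888
Total recovery: €309,440 + €61,888 = €371,328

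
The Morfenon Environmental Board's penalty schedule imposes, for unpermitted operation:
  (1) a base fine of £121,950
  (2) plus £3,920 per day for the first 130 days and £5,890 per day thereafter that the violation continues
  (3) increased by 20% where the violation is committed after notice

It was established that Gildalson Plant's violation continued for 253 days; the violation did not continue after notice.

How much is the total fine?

£1,356,020

First 130 days: 130 × £3,920 = £509,600
Remaining days: (253 − 130) × £5,890 = £724,470
Per-day component: £509,600 + £724,470 = £1,234,070
Base plus per-day: £121,950 + £1,234,070 = £1,356,020
The violation did not continue after notice: no 20% increase.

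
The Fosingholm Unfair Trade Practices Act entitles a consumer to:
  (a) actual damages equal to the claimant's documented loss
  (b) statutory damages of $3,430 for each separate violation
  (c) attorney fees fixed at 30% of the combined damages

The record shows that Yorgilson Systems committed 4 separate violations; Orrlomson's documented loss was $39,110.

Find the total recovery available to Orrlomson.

Statutory damages: 4 × $3,430 = $13,720
Combined damages: $39,110 + $13,720 = $52,830
Attorney fees: 30% of $52,830 = $15,849
Total recovery: $52,830 + $15,849 = $68,679

$68,679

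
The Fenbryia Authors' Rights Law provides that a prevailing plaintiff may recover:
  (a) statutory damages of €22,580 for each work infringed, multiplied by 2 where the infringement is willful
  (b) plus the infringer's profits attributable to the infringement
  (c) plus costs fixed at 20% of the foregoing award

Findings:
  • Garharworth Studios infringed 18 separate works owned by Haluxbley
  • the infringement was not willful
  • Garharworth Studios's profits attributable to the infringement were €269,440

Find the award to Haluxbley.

Award: €811,056

Statutory damages: 18 × €22,580 = €406,440
Infringement not willful: no ×2 enhancement.
Combined award: €406,440 + €269,440 = €675,880
Costs: 20% of €675,880 = €135,176
Award plus costs: €675,880 + €135,176 = €811,056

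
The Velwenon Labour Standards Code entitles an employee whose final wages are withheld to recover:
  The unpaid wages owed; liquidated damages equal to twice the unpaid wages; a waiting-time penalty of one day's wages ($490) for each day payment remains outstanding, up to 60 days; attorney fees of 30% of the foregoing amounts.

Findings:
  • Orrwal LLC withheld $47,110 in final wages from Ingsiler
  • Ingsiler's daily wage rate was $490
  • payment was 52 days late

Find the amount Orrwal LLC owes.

Doubled: 2 × $47,110 = $94,220
Penalty days: min(52, 60) = 52
Waiting-time penalty: 52 × $490 = $25,480
Subtotal: $47,110 + $94,220 + $25,480 = $166,810
Attorney fees: 30% of $166,810 = $50,043
Total award: $166,810 + $50,043 = $216,853

$216,853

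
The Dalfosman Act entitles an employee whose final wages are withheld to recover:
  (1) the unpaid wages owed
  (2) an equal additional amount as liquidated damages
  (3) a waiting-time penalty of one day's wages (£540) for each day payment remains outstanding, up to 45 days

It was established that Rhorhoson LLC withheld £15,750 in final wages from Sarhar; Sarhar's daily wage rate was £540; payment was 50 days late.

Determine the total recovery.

£55,800

Liquidated damages (equal amount): £15,750
Penalty days: min(50, 45) = 45
Waiting-time penalty: 45 × £540 = £24,300
Total award: £15,750 + £15,750 + £24,300 = £55,800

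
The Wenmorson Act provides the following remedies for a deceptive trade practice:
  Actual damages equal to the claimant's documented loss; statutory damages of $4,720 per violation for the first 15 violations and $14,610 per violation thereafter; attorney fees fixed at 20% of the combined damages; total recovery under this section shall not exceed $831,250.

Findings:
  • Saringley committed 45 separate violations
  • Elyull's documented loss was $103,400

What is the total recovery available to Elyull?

$735,000

First 15 violations: 15 × $4,720 = $70,800
Remaining violations: (45 − 15) × $14,610 = $438,300
Statutory damages: $70,800 + $438,300 = $509,100
Combined damages: $103,400 + $509,100 = $612,500
Attorney fees: 20% of $612,500 = $122,500
Total before cap: $612,500 + $122,500 = $735,000
Cap at $831,250: $735,000 is within the cap, no reduction.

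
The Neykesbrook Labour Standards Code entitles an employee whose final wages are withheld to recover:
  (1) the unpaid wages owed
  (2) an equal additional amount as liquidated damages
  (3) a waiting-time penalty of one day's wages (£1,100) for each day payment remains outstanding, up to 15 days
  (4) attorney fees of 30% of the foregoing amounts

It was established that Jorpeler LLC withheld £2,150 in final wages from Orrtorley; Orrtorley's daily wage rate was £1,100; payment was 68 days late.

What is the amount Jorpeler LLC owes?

Liquidated damages (equal amount): £2,150
Penalty days: min(68, 15) = 15
Waiting-time penalty: 15 × £1,100 = £16,500
Subtotal: £2,150 + £2,150 + £16,500 = £20,800
Attorney fees: 30% of £20,800 = £6,240
Total award: £20,800 + £6,240 = £27,040

£27,040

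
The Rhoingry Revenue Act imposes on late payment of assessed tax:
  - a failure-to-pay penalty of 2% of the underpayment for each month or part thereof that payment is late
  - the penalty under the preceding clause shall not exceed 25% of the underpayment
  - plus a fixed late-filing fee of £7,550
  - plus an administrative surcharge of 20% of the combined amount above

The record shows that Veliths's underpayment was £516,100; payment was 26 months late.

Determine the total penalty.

£163,890

Accrued rate: 2% × 26 = 52%, capped at 25% → 25%
Failure-to-pay penalty: 25% of £516,100 = £129,025
Penalty before surcharge: £129,025 + £7,550 = £136,575
Administrative surcharge: 20% of £136,575 = £27,315
Total penalty: £136,575 + £27,315 = £163,890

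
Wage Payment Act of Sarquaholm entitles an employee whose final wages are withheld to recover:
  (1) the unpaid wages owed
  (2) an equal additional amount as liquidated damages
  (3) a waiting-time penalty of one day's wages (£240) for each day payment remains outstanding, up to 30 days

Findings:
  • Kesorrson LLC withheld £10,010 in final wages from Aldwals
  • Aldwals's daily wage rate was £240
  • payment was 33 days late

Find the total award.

£27,220

Liquidated damages (equal amount): £10,010
Penalty days: min(33, 30) = 30
Waiting-time penalty: 30 × £240 = £7,200
Total award: £10,010 + £10,010 + £7,200 = £27,220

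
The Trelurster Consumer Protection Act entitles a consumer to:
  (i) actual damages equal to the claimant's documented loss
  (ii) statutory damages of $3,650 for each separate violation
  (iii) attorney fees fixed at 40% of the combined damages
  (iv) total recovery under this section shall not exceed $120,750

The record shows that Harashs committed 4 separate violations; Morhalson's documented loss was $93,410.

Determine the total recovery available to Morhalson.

Statutory damages: 4 × $3,650 = $14,600
Combined damages: $93,410 + $14,600 = $108,010
Attorney fees: 40% of $108,010 = $43,204
Total before cap: $108,010 + $43,204 = $151,214
Cap at $120,750: $151,214 exceeds the cap → $120,750

$120,750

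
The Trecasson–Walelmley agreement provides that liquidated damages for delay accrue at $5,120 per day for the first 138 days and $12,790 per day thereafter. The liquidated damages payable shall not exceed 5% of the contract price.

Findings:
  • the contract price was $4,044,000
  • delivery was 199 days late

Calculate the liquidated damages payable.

First 138 days: 138 × $5,120 = $706,560
Remaining days: (199 − 138) × $12,790 = $780,190
Accrued per-day damages: $706,560 + $780,190 = $1,486,750
Cap: 5% of $4,044,000 = $202,200
Cap at $202,200: $1,486,750 exceeds the cap → $202,200

$202,200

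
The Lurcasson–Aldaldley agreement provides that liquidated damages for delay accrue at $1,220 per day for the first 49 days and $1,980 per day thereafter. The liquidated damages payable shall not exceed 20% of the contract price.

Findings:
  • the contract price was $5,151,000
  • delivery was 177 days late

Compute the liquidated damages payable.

$313,220

First 49 days: 49 × $1,220 = $59,780
Remaining days: (177 − 49) × $1,980 = $253,440
Accrued per-day damages: $59,780 + $253,440 = $313,220
Cap: 20% of $5,151,000 = $1,030,200
Cap at $1,030,200: $313,220 is within the cap, no reduction.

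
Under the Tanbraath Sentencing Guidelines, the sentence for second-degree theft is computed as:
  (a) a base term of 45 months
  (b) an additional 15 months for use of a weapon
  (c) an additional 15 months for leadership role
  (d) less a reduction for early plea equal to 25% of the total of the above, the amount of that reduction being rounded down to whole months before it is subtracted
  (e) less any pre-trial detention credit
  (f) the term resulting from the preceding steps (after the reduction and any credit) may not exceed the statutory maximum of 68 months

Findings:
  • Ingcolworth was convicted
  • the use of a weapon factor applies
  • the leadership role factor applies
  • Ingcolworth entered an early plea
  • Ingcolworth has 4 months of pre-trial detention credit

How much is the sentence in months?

53 months

Use of a weapon enhancement: +15 months
Leadership role enhancement: +15 months
Adjusted term: 45 months + 15 months + 15 months = 75 months
Early plea reduction: 25% of 75 months = 18 months (rounded down)
After reduction: 75 − 18 = 57 months
Less pre-trial detention credit: 57 months − 4 months = 53 months
Cap at 68 months: 53 months is within the cap, no reduction.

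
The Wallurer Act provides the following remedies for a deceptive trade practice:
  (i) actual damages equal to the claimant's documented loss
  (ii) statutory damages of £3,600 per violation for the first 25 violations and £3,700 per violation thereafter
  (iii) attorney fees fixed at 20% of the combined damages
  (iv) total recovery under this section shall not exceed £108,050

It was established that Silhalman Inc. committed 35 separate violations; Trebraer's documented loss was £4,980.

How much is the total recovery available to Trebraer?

First 25 violations: 25 × £3,600 = £90,000
Remaining violations: (35 − 25) × £3,700 = £37,000
Statutory damages: £90,000 + £37,000 = £127,000
Combined damages: £4,980 + £127,000 = £131,980
Attorney fees: 20% of £131,980 = £26,396
Total before cap: £131,980 + £26,396 = £158,376
Cap at £108,050: £158,376 exceeds the cap → £108,050

£108,050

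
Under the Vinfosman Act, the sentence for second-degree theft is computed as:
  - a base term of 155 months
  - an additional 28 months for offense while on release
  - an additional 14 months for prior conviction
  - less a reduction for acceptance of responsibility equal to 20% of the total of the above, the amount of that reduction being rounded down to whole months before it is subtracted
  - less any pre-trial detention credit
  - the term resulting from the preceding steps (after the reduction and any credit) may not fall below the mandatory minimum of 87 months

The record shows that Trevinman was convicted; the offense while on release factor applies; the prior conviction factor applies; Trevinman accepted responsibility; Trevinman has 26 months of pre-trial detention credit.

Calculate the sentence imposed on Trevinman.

Offense while on release enhancement: +28 months
Prior conviction enhancement: +14 months
Adjusted term: 155 months + 28 months + 14 months = 197 months
Acceptance of responsibility reduction: 20% of 197 months = 39 months (rounded down)
After reduction: 197 − 39 = 158 months
Less pre-trial detention credit: 158 months − 26 months = 132 months
Minimum 87 months: 132 months meets the minimum, no increase.

Sentence: 132 months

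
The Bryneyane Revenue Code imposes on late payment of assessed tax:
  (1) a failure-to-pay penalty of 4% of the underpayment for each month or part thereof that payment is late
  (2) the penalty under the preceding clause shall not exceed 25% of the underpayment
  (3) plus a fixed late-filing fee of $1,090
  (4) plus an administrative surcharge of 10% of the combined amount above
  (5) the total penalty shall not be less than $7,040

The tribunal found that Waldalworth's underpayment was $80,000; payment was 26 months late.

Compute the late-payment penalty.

$23,199

Accrued rate: 4% × 26 = 104%, capped at 25% → 25%
Failure-to-pay penalty: 25% of $80,000 = $20,000
Penalty before surcharge: $20,000 + $1,090 = $21,090
Administrative surcharge: 10% of $21,090 = $2,109
Total penalty: $21,090 + $2,109 = $23,199
Minimum $7,040: $23,199 meets the minimum, no increase.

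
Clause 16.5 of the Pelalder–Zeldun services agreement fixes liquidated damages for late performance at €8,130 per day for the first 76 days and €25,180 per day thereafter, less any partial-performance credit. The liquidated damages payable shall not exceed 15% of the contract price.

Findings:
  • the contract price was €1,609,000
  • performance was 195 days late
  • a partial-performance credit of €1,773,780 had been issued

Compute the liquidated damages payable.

€241,350

First 76 days: 76 × €8,130 = €617,880
Remaining days: (195 − 76) × €25,180 = €2,996,420
Accrued per-day damages: €617,880 + €2,996,420 = €3,614,300
Less partial-performance credit: €3,614,300 − €1,773,780 = €1,840,520
Cap: 15% of €1,609,000 = €241,350
Cap at €241,350: €1,840,520 exceeds the cap → €241,350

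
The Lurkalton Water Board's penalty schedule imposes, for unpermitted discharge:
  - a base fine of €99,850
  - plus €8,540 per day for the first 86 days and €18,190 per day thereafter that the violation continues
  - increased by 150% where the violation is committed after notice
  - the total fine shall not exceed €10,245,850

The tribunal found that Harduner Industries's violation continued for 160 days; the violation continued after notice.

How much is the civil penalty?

First 86 days: 86 × €8,540 = €734,440
Remaining days: (160 − 86) × €18,190 = €1,346,060
Per-day component: €734,440 + €1,346,060 = €2,080,500
Base plus per-day: €99,850 + €2,080,500 = €2,180,350
Enhancement: 150% of €2,180,350 = €3,270,525
Enhanced fine: €2,180,350 + €3,270,525 = €5,450,875
Cap at €10,245,850: €5,450,875 is within the cap, no reduction.

€5,450,875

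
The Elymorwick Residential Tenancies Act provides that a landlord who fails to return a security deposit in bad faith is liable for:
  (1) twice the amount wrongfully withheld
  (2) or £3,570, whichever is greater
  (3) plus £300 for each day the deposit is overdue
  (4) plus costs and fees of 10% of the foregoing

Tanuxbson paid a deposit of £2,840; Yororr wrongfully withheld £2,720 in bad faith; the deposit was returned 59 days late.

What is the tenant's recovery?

£25,454

Doubled: 2 × £2,720 = £5,440
Minimum £3,570: £5,440 meets the minimum, no increase.
Late-return penalty: 59 × £300 = £17,700
Damages plus late penalty: £5,440 + £17,700 = £23,140
Costs and fees: 10% of £23,140 = £2,314
Total recovery: £23,140 + £2,314 = £25,454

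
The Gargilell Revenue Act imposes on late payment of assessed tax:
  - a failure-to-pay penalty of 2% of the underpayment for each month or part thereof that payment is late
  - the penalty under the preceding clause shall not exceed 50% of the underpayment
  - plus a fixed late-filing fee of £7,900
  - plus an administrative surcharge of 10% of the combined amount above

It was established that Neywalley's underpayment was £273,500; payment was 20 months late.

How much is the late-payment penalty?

Penalty: £129,030

Accrued rate: 2% × 20 = 40%, capped at 50% → 40%
Failure-to-pay penalty: 40% of £273,500 = £109,400
Penalty before surcharge: £109,400 + £7,900 = £117,300
Administrative surcharge: 10% of £117,300 = £11,730
Total penalty: £117,300 + £11,730 = £129,030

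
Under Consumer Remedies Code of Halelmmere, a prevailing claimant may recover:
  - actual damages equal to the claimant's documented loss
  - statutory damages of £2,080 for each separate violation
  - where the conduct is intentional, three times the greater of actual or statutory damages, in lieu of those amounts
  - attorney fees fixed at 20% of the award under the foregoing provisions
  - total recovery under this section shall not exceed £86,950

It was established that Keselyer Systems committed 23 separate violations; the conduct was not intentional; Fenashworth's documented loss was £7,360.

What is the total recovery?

£66,240

Statutory damages: 23 × £2,080 = £47,840
Conduct not intentional: the in-lieu enhancement does not apply.
Actual plus statutory damages: £7,360 + £47,840 = £55,200
Attorney fees: 20% of £55,200 = £11,040
Total before cap: £55,200 + £11,040 = £66,240
Cap at £86,950: £66,240 is within the cap, no reduction.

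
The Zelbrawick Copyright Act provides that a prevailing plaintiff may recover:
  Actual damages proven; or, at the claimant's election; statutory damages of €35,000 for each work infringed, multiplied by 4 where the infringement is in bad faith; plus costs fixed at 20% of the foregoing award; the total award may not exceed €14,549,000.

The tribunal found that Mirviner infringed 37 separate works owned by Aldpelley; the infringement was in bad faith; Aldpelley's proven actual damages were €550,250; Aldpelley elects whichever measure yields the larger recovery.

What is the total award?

€6,216,000

Statutory damages: 37 × €35,000 = €1,295,000
Multiplied by 4: 4 × €1,295,000 = €5,180,000
Greater of actual damages (€550,250) or enhanced statutory damages (€5,180,000): €5,180,000
Costs: 20% of €5,180,000 = €1,036,000
Award plus costs: €5,180,000 + €1,036,000 = €6,216,000
Cap at €14,549,000: €6,216,000 is within the cap, no reduction.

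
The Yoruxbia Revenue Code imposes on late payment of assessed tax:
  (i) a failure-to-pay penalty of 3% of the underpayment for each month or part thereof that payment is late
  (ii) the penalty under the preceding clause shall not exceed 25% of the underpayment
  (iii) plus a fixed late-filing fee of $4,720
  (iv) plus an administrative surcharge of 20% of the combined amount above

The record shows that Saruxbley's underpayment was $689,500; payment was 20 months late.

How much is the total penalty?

Penalty: $212,514

Accrued rate: 3% × 20 = 60%, capped at 25% → 25%
Failure-to-pay penalty: 25% of $689,500 = $172,375
Penalty before surcharge: $172,375 + $4,720 = $177,095
Administrative surcharge: 20% of $177,095 = $35,419
Total penalty: $177,095 + $35,419 = $212,514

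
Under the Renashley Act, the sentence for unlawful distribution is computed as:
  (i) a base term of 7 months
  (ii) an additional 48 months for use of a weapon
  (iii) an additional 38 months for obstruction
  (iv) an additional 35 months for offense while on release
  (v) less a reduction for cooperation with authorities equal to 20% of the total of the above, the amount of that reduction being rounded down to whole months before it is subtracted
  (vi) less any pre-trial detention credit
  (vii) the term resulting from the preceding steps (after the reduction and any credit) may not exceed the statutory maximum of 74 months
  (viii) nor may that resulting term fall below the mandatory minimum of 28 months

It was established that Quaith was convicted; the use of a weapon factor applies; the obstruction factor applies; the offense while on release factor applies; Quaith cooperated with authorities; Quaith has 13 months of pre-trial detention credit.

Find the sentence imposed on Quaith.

Use of a weapon enhancement: +48 months
Obstruction enhancement: +38 months
Offense while on release enhancement: +35 months
Adjusted term: 7 months + 48 months + 38 months + 35 months = 128 months
Cooperation with authorities reduction: 20% of 128 months = 25 months (rounded down)
After reduction: 128 − 25 = 103 months
Less pre-trial detention credit: 103 months − 13 months = 90 months
Cap at 74 months: 90 months exceeds the cap → 74 months
Minimum 28 months: 74 months meets the minimum, no increase.

74 months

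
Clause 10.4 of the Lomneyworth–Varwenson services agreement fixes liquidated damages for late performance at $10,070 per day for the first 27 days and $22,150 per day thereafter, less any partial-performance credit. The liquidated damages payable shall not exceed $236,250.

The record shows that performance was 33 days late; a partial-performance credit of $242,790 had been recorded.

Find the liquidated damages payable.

First 27 days: 27 × $10,070 = $271,890
Remaining days: (33 − 27) × $22,150 = $132,900
Accrued per-day damages: $271,890 + $132,900 = $404,790
Less partial-performance credit: $404,790 − $242,790 = $162,000
Cap at $236,250: $162,000 is within the cap, no reduction.

$162,000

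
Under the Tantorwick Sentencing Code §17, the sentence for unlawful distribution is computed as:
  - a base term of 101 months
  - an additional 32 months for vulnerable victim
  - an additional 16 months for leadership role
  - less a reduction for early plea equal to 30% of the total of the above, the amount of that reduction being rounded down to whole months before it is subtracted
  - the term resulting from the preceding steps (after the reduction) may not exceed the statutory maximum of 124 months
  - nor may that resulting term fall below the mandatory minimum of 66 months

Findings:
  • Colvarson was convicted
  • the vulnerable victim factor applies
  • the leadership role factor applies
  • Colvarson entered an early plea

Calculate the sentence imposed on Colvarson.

Vulnerable victim enhancement: +32 months
Leadership role enhancement: +16 months
Adjusted term: 101 months + 32 months + 16 months = 149 months
Early plea reduction: 30% of 149 months = 44 months (rounded down)
After reduction: 149 − 44 = 105 months
Cap at 124 months: 105 months is within the cap, no reduction.
Minimum 66 months: 105 months meets the minimum, no increase.

105 months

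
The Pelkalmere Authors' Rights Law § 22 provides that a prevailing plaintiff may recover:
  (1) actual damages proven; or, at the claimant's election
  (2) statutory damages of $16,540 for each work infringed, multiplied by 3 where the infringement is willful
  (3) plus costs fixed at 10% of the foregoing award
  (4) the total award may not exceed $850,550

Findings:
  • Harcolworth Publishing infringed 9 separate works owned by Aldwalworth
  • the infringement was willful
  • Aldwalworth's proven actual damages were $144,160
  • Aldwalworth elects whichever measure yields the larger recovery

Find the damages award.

Award: $491,238

Statutory damages: 9 × $16,540 = $148,860
Trebled: 3 × $148,860 = $446,580
Greater of actual damages ($144,160) or enhanced statutory damages ($446,580): $446,580
Costs: 10% of $446,580 = $44,658
Award plus costs: $446,580 + $44,658 = $491,238
Cap at $850,550: $491,238 is within the cap, no reduction.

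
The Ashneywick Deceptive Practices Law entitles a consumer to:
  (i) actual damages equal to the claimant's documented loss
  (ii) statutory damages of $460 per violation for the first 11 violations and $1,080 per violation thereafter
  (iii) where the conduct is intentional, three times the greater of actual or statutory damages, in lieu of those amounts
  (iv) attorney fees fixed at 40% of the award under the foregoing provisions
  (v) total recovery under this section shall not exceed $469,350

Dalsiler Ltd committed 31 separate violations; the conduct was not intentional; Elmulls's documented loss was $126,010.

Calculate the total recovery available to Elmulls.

First 11 violations: 11 × $460 = $5,060
Remaining violations: (31 − 11) × $1,080 = $21,600
Statutory damages: $5,060 + $21,600 = $26,660
Conduct not intentional: the in-lieu enhancement does not apply.
Actual plus statutory damages: $126,010 + $26,660 = $152,670
Attorney fees: 40% of $152,670 = $61,068
Total before cap: $152,670 + $61,068 = $213,738
Cap at $469,350: $213,738 is within the cap, no reduction.

$213,738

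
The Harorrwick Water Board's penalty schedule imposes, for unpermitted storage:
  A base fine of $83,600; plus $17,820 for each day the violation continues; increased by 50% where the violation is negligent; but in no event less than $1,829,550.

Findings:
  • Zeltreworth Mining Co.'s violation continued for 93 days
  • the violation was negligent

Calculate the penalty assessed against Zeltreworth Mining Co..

$2,611,290

Per-day component: 93 × $17,820 = $1,657,260
Base plus per-day: $83,600 + $1,657,260 = $1,740,860
Enhancement: 50% of $1,740,860 = $870,430
Enhanced fine: $1,740,860 + $870,430 = $2,611,290
Minimum $1,829,550: $2,611,290 meets the minimum, no increase.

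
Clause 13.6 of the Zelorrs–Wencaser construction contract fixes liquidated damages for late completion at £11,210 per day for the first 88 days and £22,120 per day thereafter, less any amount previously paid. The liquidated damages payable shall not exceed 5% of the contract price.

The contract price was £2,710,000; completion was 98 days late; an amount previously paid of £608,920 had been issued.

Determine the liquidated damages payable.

First 88 days: 88 × £11,210 = £986,480
Remaining days: (98 − 88) × £22,120 = £221,200
Accrued per-day damages: £986,480 + £221,200 = £1,207,680
Less amount previously paid: £1,207,680 − £608,920 = £598,760
Cap: 5% of £2,710,000 = £135,500
Cap at £135,500: £598,760 exceeds the cap → £135,500

£135,500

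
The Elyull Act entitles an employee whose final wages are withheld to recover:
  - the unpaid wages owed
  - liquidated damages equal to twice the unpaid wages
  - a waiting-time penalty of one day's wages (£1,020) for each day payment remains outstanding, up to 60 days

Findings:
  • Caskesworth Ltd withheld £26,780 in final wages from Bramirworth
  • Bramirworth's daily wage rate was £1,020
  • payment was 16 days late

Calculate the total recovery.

Doubled: 2 × £26,780 = £53,560
Penalty days: min(16, 60) = 16
Waiting-time penalty: 16 × £1,020 = £16,320
Total award: £26,780 + £53,560 + £16,320 = £96,660

£96,660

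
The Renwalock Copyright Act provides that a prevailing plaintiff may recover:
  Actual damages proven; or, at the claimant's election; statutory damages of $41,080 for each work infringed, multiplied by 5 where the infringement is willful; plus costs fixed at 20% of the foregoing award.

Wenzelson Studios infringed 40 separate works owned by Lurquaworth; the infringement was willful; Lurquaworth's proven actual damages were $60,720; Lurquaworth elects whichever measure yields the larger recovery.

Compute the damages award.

$9,859,200

Statutory damages: 40 × $41,080 = $1,643,200
Multiplied by 5: 5 × $1,643,200 = $8,216,000
Greater of actual damages ($60,720) or enhanced statutory damages ($8,216,000): $8,216,000
Costs: 20% of $8,216,000 = $1,643,200
Award plus costs: $8,216,000 + $1,643,200 = $9,859,200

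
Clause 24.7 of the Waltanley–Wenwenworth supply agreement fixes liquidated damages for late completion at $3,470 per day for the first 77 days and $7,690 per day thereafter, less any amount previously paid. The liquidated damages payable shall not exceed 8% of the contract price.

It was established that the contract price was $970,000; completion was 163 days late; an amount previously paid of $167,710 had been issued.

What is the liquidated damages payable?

$77,600

First 77 days: 77 × $3,470 = $267,190
Remaining days: (163 − 77) × $7,690 = $661,340
Accrued per-day damages: $267,190 + $661,340 = $928,530
Less amount previously paid: $928,530 − $167,710 = $760,820
Cap: 8% of $970,000 = $77,600
Cap at $77,600: $760,820 exceeds the cap → $77,600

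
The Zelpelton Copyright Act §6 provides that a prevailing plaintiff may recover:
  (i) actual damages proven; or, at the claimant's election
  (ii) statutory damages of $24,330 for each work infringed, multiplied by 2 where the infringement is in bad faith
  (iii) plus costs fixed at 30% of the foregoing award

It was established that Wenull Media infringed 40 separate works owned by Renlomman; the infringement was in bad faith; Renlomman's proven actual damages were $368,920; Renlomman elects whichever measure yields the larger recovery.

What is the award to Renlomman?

Statutory damages: 40 × $24,330 = $973,200
Doubled: 2 × $973,200 = $1,946,400
Greater of actual damages ($368,920) or enhanced statutory damages ($1,946,400): $1,946,400
Costs: 30% of $1,946,400 = $583,920
Award plus costs: $1,946,400 + $583,920 = $2,530,320

$2,530,320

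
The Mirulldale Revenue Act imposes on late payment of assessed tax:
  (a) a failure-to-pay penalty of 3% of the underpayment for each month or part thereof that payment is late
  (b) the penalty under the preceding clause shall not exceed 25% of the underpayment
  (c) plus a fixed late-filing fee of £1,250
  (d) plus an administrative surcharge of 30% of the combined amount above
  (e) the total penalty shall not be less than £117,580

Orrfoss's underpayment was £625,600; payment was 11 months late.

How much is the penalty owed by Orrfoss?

Accrued rate: 3% × 11 = 33%, capped at 25% → 25%
Failure-to-pay penalty: 25% of £625,600 = £156,400
Penalty before surcharge: £156,400 + £1,250 = £157,650
Administrative surcharge: 30% of £157,650 = £47,295
Total penalty: £157,650 + £47,295 = £204,945
Minimum £117,580: £204,945 meets the minimum, no increase.

£204,945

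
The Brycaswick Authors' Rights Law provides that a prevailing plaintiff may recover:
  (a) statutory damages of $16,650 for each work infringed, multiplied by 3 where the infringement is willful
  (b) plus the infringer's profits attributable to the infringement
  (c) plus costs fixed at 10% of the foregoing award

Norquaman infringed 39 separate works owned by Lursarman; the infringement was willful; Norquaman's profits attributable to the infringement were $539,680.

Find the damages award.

$2,736,503

Statutory damages: 39 × $16,650 = $649,350
Trebled: 3 × $649,350 = $1,948,050
Combined award: $1,948,050 + $539,680 = $2,487,730
Costs: 10% of $2,487,730 = $248,773
Award plus costs: $2,487,730 + $248,773 = $2,736,503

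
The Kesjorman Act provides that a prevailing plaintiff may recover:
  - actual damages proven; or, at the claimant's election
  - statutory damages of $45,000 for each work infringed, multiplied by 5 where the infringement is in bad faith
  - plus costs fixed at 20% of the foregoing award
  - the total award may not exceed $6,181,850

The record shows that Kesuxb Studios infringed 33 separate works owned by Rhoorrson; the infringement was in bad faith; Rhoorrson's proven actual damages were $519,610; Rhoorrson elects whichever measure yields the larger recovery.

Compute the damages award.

Statutory damages: 33 × $45,000 = $1,485,000
Multiplied by 5: 5 × $1,485,000 = $7,425,000
Greater of actual damages ($519,610) or enhanced statutory damages ($7,425,000): $7,425,000
Costs: 20% of $7,425,000 = $1,485,000
Award plus costs: $7,425,000 + $1,485,000 = $8,910,000
Cap at $6,181,850: $8,910,000 exceeds the cap → $6,181,850

Award: $6,181,850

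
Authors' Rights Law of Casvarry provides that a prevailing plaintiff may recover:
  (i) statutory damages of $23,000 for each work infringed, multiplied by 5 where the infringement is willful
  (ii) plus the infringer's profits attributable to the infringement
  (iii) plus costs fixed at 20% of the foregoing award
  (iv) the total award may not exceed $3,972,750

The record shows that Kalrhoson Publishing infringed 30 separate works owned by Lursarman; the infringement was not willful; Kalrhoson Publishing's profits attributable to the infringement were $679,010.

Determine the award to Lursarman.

Award: $1,642,812

Statutory damages: 30 × $23,000 = $690,000
Infringement not willful: no ×5 enhancement.
Combined award: $690,000 + $679,010 = $1,369,010
Costs: 20% of $1,369,010 = $273,802
Award plus costs: $1,369,010 + $273,802 = $1,642,812
Cap at $3,972,750: $1,642,812 is within the cap, no reduction.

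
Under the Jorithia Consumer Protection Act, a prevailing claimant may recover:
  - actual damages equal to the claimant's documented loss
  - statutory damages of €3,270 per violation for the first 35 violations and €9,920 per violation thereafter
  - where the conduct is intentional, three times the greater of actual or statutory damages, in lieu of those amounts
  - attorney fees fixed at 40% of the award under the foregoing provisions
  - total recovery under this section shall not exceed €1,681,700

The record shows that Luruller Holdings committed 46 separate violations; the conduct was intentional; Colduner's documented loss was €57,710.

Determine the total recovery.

First 35 violations: 35 × €3,270 = €114,450
Remaining violations: (46 − 35) × €9,920 = €109,120
Statutory damages: €114,450 + €109,120 = €223,570
Greater of actual damages (€57,710) or statutory damages (€223,570): €223,570
Trebled: 3 × €223,570 = €670,710
Attorney fees: 40% of €670,710 = €268,284
Total before cap: €670,710 + €268,284 = €938,994
Cap at €1,681,700: €938,994 is within the cap, no reduction.

€938,994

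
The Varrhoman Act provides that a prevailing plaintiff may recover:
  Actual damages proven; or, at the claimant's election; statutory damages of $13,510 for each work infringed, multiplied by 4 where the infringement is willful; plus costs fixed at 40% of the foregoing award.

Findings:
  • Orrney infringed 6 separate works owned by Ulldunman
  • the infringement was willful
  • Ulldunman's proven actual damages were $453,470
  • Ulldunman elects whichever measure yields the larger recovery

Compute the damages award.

$634,858

Statutory damages: 6 × $13,510 = $81,060
Multiplied by 4: 4 × $81,060 = $324,240
Greater of actual damages ($453,470) or enhanced statutory damages ($324,240): $453,470
Costs: 40% of $453,470 = $181,388
Award plus costs: $453,470 + $181,388 = $634,858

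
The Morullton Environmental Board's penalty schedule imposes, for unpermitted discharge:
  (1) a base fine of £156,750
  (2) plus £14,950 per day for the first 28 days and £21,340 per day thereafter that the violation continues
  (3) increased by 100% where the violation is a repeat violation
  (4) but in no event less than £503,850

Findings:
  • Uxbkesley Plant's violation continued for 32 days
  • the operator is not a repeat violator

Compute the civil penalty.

£660,710

First 28 days: 28 × £14,950 = £418,600
Remaining days: (32 − 28) × £21,340 = £85,360
Per-day component: £418,600 + £85,360 = £503,960
Base plus per-day: £156,750 + £503,960 = £660,710
The operator is not a repeat violator: no 100% increase.
Minimum £503,850: £660,710 meets the minimum, no increase.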